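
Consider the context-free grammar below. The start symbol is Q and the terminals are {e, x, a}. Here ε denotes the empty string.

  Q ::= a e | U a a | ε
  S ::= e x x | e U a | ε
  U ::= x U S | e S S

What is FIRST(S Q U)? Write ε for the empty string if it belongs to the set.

{a, e, x}

FIRST(S) = {ε, e}
FIRST(U) = {e, x}
FIRST(Q) = {ε, a, e, x}  (via U a a)
FIRST(S Q U): take FIRST of each symbol in turn, carrying on past any symbol whose FIRST contains ε; result {a, e, x}.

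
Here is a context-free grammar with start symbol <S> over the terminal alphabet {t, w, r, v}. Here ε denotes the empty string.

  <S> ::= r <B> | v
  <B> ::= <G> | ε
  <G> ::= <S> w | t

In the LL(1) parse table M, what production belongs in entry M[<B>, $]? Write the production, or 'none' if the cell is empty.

<B> ::= ε

FIRST(<S>) = {r, v}
FIRST(<G>) = {r, t, v}  (via <S> w)
FIRST(<B>) = {ε, r, t, v}  (via <G>)
FOLLOW(<S>) includes $ since <S> is the start symbol.
FOLLOW(<S>): in <G>::=<S> w, <S> is followed by w with FIRST {w}. Thus FOLLOW(<S>) = {$, w}.
FOLLOW(<B>): in <S>::=r <B>, the suffix after <B> is empty, so FOLLOW(<B>) ⊇ FOLLOW(<S>) = {$, w}. Thus FOLLOW(<B>) = {$, w}.
For <B> ::= <G>: FIRST(<G>) = {r, t, v}, so it goes in M[<B>, t] for t ∈ {r, t, v}.
For <B> ::= ε: FIRST(ε) = {ε}, so it goes in M[<B>, t] for t ∈ {}; since ε ∈ FIRST, also for every t ∈ FOLLOW(<B>) = {$, w}.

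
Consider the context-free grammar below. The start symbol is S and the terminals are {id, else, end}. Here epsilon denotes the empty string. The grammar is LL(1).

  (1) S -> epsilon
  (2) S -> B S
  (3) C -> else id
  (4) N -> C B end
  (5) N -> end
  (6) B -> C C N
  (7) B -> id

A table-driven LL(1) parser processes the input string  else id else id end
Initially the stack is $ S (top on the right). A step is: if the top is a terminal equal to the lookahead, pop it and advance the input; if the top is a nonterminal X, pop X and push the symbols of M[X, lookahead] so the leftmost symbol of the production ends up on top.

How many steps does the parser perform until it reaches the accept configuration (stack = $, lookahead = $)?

11

step 1: stack=$ S  input=else id else id end $  — expand S -> B S
step 2: stack=$ S B  input=else id else id end $  — expand B -> C C N
step 3: stack=$ S N C C  input=else id else id end $  — expand C -> else id
step 4: stack=$ S N C id else  input=else id else id end $  — match else
step 5: stack=$ S N C id  input=id else id end $  — match id
step 6: stack=$ S N C  input=else id end $  — expand C -> else id
step 7: stack=$ S N id else  input=else id end $  — match else
step 8: stack=$ S N id  input=id end $  — match id
step 9: stack=$ S N  input=end $  — expand N -> end
step 10: stack=$ S end  input=end $  — match end
step 11: stack=$ S  input=$  — expand S -> epsilon
Accept reached after 11 steps.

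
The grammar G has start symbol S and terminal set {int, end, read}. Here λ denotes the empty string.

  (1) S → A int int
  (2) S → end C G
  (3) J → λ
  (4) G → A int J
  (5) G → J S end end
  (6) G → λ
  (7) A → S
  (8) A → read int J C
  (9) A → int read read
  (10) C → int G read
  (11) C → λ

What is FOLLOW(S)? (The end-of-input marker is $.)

{$, end, int}

FIRST(J) = {λ}
FIRST(C) = {λ, int}
FIRST(S) = {end, int, read}  (via A int int)
FIRST(A) = {end, int, read}  (via S)
FIRST(G) = {λ, end, int, read}  (via A int J, J S end end)
FOLLOW(S) includes $ since S is the start symbol.
FOLLOW(A): in S→A int int, A is followed by int int with FIRST {int}; in G→A int J, A is followed by int J with FIRST {int}. Thus FOLLOW(A) = {int}.
FOLLOW(S): in G→J S end end, S is followed by end end with FIRST {end}; in A→S, the suffix after S is empty, so FOLLOW(S) ⊇ FOLLOW(A) = {int}. Thus FOLLOW(S) = {$, end, int}.
FOLLOW(G): in S→end C G, the suffix after G is empty, so FOLLOW(G) ⊇ FOLLOW(S) = {$, end, int}; in C→int G read, G is followed by read with FIRST {read}. Thus FOLLOW(G) = {$, end, int, read}.
FOLLOW(J): in G→A int J, the suffix after J is empty, so FOLLOW(J) ⊇ FOLLOW(G) = {$, end, int, read}; in G→J S end end, J is followed by S end end with FIRST {end, int, read}; in A→read int J C, J is followed by C with FIRST {λ, int}; in A→read int J C, the suffix after J is nullable, so FOLLOW(J) ⊇ FOLLOW(A) = {int}. Thus FOLLOW(J) = {$, end, int, read}.
FOLLOW(C): in S→end C G, C is followed by G with FIRST {λ, end, int, read}; in S→end C G, the suffix after C is nullable, so FOLLOW(C) ⊇ FOLLOW(S) = {$, end, int}; in A→read int J C, the suffix after C is empty, so FOLLOW(C) ⊇ FOLLOW(A) = {int}. Thus FOLLOW(C) = {$, end, int, read}.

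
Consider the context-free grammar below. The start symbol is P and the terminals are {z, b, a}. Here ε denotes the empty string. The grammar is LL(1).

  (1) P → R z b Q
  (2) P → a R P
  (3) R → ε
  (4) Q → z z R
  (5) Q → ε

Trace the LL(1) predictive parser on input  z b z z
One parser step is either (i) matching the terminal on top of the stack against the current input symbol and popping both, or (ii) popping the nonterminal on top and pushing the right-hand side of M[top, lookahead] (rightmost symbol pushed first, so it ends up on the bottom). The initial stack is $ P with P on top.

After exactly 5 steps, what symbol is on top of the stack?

z

     Stack      Input      Action
  1  $ P        z b z z $  expand P → R z b Q
  2  $ Q b z R  z b z z $  expand R → ε
  3  $ Q b z    z b z z $  match z
  4  $ Q b      b z z $    match b
  5  $ Q        z z $      expand Q → z z R
Stack after step 5: $ R z z (top = z).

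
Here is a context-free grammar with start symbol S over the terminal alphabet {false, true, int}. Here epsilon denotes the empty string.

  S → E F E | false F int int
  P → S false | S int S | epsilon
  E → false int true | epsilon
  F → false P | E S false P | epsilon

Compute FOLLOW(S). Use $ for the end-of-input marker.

FIRST(E): from E→false int true we get {false}; from E→epsilon we get {epsilon}. So FIRST(E) = {epsilon, false}.
FIRST(S): from S→E F E we get {epsilon, false}; from S→false F int int we get {false}. So FIRST(S) = {epsilon, false}.
FIRST(P): from P→S false we get {false}; from P→S int S we get {false, int}; from P→epsilon we get {epsilon}. So FIRST(P) = {epsilon, false, int}.
FIRST(F): from F→false P we get {false}; from F→E S false P we get {false}; from F→epsilon we get {epsilon}. So FIRST(F) = {epsilon, false}.
FOLLOW(S) includes $ since S is the start symbol.
FOLLOW(S): in P→S false, S is followed by false with FIRST {false}; in P→S int S (occurrence 1), S is followed by int S with FIRST {int}; in P→S int S (occurrence 2), the suffix after S is empty, so FOLLOW(S) ⊇ FOLLOW(P) = {$, false, int}; in F→E S false P, S is followed by false P with FIRST {false}. Thus FOLLOW(S) = {$, false, int}.
FOLLOW(E): in S→E F E (occurrence 1), E is followed by F E with FIRST {epsilon, false}; in S→E F E (occurrence 1), the suffix after E is nullable, so FOLLOW(E) ⊇ FOLLOW(S) = {$, false, int}; in S→E F E (occurrence 2), the suffix after E is empty, so FOLLOW(E) ⊇ FOLLOW(S) = {$, false, int}; in F→E S false P, E is followed by S false P with FIRST {false}. Thus FOLLOW(E) = {$, false, int}.
FOLLOW(F): in S→E F E, F is followed by E with FIRST {epsilon, false}; in S→E F E, the suffix after F is nullable, so FOLLOW(F) ⊇ FOLLOW(S) = {$, false, int}; in S→false F int int, F is followed by int int with FIRST {int}. Thus FOLLOW(F) = {$, false, int}.
FOLLOW(P): in F→false P, the suffix after P is empty, so FOLLOW(P) ⊇ FOLLOW(F) = {$, false, int}; in F→E S false P, the suffix after P is empty, so FOLLOW(P) ⊇ FOLLOW(F) = {$, false, int}. Thus FOLLOW(P) = {$, false, int}.

{$, false, int}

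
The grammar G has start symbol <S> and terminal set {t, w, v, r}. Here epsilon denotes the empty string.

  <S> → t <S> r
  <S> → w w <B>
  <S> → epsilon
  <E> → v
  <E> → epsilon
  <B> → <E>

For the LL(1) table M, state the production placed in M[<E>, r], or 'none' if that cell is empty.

<E> → epsilon

FIRST(<S>) = {epsilon, t, w}
FIRST(<E>) = {epsilon, v}
FIRST(<B>) = {epsilon, v}  (via <E>)
FOLLOW(<S>) includes $ since <S> is the start symbol.
FOLLOW(<B>): in <S>→w w <B>, the suffix after <B> is empty, so FOLLOW(<B>) ⊇ FOLLOW(<S>) = {$, r}. Thus FOLLOW(<B>) = {$, r}.
FOLLOW(<E>): in <B>→<E>, the suffix after <E> is empty, so FOLLOW(<E>) ⊇ FOLLOW(<B>) = {$, r}. Thus FOLLOW(<E>) = {$, r}.
For <E> → v: FIRST(v) = {v}, so it goes in M[<E>, t] for t ∈ {v}.
For <E> → epsilon: FIRST(epsilon) = {epsilon}, so it goes in M[<E>, t] for t ∈ {}; since epsilon ∈ FIRST, also for every t ∈ FOLLOW(<E>) = {$, r}.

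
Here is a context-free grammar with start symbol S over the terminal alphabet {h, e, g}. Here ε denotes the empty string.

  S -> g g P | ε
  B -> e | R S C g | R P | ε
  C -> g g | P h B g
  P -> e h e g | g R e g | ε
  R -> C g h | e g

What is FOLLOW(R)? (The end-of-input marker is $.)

{e, g, h}

FIRST(S) = {ε, g}
FIRST(P) = {ε, e, g}
FIRST(C) = {e, g, h}  (via P h B g)
FIRST(R) = {e, g, h}  (via C g h)
FIRST(B) = {ε, e, g, h}  (via R S C g, R P)
FOLLOW(S) includes $ since S is the start symbol.
FOLLOW(S): in B->R S C g, S is followed by C g with FIRST {e, g, h}. Thus FOLLOW(S) = {$, e, g, h}.
FOLLOW(B): in C->P h B g, B is followed by g with FIRST {g}. Thus FOLLOW(B) = {g}.
FOLLOW(C): in B->R S C g, C is followed by g with FIRST {g}; in R->C g h, C is followed by g h with FIRST {g}. Thus FOLLOW(C) = {g}.
FOLLOW(P): in S->g g P, the suffix after P is empty, so FOLLOW(P) ⊇ FOLLOW(S) = {$, e, g, h}; in B->R P, the suffix after P is empty, so FOLLOW(P) ⊇ FOLLOW(B) = {g}; in C->P h B g, P is followed by h B g with FIRST {h}. Thus FOLLOW(P) = {$, e, g, h}.
FOLLOW(R): in B->R S C g, R is followed by S C g with FIRST {e, g, h}; in B->R P, R is followed by P with FIRST {ε, e, g}; in B->R P, the suffix after R is nullable, so FOLLOW(R) ⊇ FOLLOW(B) = {g}; in P->g R e g, R is followed by e g with FIRST {e}. Thus FOLLOW(R) = {e, g, h}.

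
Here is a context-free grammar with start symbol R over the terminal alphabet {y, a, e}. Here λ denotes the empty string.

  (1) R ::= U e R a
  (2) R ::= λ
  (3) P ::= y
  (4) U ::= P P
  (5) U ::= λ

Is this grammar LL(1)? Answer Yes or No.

Yes

FIRST(R) = {λ, e, y}
FIRST(P) = {y}
FIRST(U) = {λ, y}
FOLLOW(R) = {$, a}
FOLLOW(P) = {e, y}
FOLLOW(U) = {e}
Each cell of M receives at most one production.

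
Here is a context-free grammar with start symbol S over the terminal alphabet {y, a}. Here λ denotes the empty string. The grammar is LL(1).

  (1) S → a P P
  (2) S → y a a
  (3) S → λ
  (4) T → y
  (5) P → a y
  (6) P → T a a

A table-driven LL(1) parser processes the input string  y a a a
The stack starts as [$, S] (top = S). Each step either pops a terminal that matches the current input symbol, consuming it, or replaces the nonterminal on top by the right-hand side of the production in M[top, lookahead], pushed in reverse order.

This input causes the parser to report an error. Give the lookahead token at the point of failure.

a

step 1: stack=$ S  input=y a a a $  — expand S → y a a
step 2: stack=$ a a y  input=y a a a $  — match y
step 3: stack=$ a a  input=a a a $  — match a
step 4: stack=$ a  input=a a $  — match a
step 5: stack=$  input=a $  — error: stack empty but input remains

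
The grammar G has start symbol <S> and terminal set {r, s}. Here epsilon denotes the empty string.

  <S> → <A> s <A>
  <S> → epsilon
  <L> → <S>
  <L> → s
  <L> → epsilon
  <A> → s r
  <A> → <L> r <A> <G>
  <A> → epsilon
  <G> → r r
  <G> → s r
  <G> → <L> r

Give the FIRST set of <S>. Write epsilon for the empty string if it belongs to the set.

{epsilon, r, s}

FIRST(<S>): from <S>→<A> s <A> we get {r, s}; from <S>→epsilon we get {epsilon}. So FIRST(<S>) = {epsilon, r, s}.
FIRST(<L>): from <L>→<S> we get {epsilon, r, s}; from <L>→s we get {s}; from <L>→epsilon we get {epsilon}. So FIRST(<L>) = {epsilon, r, s}.
FIRST(<A>): from <A>→s r we get {s}; from <A>→<L> r <A> <G> we get {r, s}; from <A>→epsilon we get {epsilon}. So FIRST(<A>) = {epsilon, r, s}.
FIRST(<G>): from <G>→r r we get {r}; from <G>→s r we get {s}; from <G>→<L> r we get {r, s}. So FIRST(<G>) = {r, s}.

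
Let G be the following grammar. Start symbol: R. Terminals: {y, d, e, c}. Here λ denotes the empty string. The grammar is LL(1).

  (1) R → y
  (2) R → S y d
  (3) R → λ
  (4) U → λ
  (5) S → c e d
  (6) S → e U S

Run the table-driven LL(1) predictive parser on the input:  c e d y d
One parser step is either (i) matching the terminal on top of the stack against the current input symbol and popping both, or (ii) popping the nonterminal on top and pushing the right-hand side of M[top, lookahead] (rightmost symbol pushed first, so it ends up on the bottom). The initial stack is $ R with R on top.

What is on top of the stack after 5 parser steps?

y

     Stack        Input        Action
  1  $ R          c e d y d $  expand R → S y d
  2  $ d y S      c e d y d $  expand S → c e d
  3  $ d y d e c  c e d y d $  match c
  4  $ d y d e    e d y d $    match e
  5  $ d y d      d y d $      match d
Stack after step 5: $ d y (top = y).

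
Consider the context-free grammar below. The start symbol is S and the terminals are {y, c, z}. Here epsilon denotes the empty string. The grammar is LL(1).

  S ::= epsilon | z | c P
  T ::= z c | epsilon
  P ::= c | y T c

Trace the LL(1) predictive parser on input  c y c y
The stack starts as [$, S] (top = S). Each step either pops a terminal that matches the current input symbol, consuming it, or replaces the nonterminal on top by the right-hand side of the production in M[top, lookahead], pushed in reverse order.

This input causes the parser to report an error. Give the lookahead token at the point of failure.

y

     Stack    Input      Action
  1  $ S      c y c y $  expand S ::= c P
  2  $ P c    c y c y $  match c
  3  $ P      y c y $    expand P ::= y T c
  4  $ c T y  y c y $    match y
  5  $ c T    c y $      expand T ::= epsilon
  6  $ c      c y $      match c
  7  $        y $        error: stack empty but input remains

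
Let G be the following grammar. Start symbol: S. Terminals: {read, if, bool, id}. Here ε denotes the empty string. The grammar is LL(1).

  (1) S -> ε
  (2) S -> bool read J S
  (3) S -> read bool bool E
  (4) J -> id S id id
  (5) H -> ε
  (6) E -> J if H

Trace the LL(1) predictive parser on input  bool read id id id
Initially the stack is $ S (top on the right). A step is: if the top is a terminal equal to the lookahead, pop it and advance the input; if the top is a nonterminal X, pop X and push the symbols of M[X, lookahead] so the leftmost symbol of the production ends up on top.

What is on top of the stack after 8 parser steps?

S

step 1: stack=$ S  input=bool read id id id $  — expand S -> bool read J S
step 2: stack=$ S J read bool  input=bool read id id id $  — match bool
step 3: stack=$ S J read  input=read id id id $  — match read
step 4: stack=$ S J  input=id id id $  — expand J -> id S id id
step 5: stack=$ S id id S id  input=id id id $  — match id
step 6: stack=$ S id id S  input=id id $  — expand S -> ε
step 7: stack=$ S id id  input=id id $  — match id
step 8: stack=$ S id  input=id $  — match id
Stack after step 8: $ S (top = S).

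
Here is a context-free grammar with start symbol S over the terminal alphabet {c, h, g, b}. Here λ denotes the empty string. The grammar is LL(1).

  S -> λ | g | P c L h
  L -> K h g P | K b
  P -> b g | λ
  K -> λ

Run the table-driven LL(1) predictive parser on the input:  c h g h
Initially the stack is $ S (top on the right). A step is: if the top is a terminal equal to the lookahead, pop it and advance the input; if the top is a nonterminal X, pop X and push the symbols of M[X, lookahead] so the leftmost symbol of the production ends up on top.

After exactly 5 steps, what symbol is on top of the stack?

step 1: stack=$ S  input=c h g h $  — expand S -> P c L h
step 2: stack=$ h L c P  input=c h g h $  — expand P -> λ
step 3: stack=$ h L c  input=c h g h $  — match c
step 4: stack=$ h L  input=h g h $  — expand L -> K h g P
step 5: stack=$ h P g h K  input=h g h $  — expand K -> λ
Stack after step 5: $ h P g h (top = h).

h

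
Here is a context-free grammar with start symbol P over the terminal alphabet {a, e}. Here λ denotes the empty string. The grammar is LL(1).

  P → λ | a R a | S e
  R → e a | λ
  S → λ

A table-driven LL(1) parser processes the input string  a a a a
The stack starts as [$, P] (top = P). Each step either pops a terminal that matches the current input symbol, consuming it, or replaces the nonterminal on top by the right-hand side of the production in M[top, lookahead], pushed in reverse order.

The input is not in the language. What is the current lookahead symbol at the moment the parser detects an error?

a

     Stack    Input      Action
  1  $ P      a a a a $  expand P → a R a
  2  $ a R a  a a a a $  match a
  3  $ a R    a a a $    expand R → λ
  4  $ a      a a a $    match a
  5  $        a a $      error: stack empty but input remains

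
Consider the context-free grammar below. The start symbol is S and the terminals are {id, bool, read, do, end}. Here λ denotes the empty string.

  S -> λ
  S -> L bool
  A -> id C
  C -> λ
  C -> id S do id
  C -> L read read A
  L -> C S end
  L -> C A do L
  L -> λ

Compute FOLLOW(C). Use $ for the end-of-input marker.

FIRST(A): from A->id C we get {id}. So FIRST(A) = {id}.
FIRST(S): from S->λ we get {λ}; from S->L bool we get {bool, end, id, read}. So FIRST(S) = {λ, bool, end, id, read}.
FIRST(C): from C->λ we get {λ}; from C->id S do id we get {id}; from C->L read read A we get {bool, end, id, read}. So FIRST(C) = {λ, bool, end, id, read}.
FIRST(L): from L->C S end we get {bool, end, id, read}; from L->C A do L we get {bool, end, id, read}; from L->λ we get {λ}. So FIRST(L) = {λ, bool, end, id, read}.
FOLLOW(S) includes $ since S is the start symbol.
FOLLOW(S): in C->id S do id, S is followed by do id with FIRST {do}; in L->C S end, S is followed by end with FIRST {end}. Thus FOLLOW(S) = {$, do, end}.
FOLLOW(L): in S->L bool, L is followed by bool with FIRST {bool}; in C->L read read A, L is followed by read read A with FIRST {read}; in L->C A do L, the suffix after L is empty (adds nothing new). Thus FOLLOW(L) = {bool, read}.
FOLLOW(A): in C->L read read A, the suffix after A is empty, so FOLLOW(A) ⊇ FOLLOW(C) = {bool, do, end, id, read}; in L->C A do L, A is followed by do L with FIRST {do}. Thus FOLLOW(A) = {bool, do, end, id, read}.
FOLLOW(C): in A->id C, the suffix after C is empty, so FOLLOW(C) ⊇ FOLLOW(A) = {bool, do, end, id, read}; in L->C S end, C is followed by S end with FIRST {bool, end, id, read}; in L->C A do L, C is followed by A do L with FIRST {id}. Thus FOLLOW(C) = {bool, do, end, id, read}.

{bool, do, end, id, read}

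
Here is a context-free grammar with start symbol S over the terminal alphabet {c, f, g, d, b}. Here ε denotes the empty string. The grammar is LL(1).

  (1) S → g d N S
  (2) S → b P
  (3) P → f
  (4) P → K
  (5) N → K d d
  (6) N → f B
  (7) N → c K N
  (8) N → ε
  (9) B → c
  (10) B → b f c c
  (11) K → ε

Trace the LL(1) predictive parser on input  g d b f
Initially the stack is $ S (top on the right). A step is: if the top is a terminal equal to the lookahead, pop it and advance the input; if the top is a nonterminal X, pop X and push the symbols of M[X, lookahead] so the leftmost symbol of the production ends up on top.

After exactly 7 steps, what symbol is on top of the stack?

f

step 1: stack=$ S  input=g d b f $  — expand S → g d N S
step 2: stack=$ S N d g  input=g d b f $  — match g
step 3: stack=$ S N d  input=d b f $  — match d
step 4: stack=$ S N  input=b f $  — expand N → ε
step 5: stack=$ S  input=b f $  — expand S → b P
step 6: stack=$ P b  input=b f $  — match b
step 7: stack=$ P  input=f $  — expand P → f
Stack after step 7: $ f (top = f).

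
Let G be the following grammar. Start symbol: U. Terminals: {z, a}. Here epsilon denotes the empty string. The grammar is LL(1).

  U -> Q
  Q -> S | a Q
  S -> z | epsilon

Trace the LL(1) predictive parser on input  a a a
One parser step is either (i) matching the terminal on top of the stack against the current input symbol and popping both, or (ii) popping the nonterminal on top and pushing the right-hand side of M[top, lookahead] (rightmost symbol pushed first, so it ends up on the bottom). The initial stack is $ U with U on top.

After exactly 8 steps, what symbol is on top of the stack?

     Stack  Input    Action
  1  $ U    a a a $  expand U -> Q
  2  $ Q    a a a $  expand Q -> a Q
  3  $ Q a  a a a $  match a
  4  $ Q    a a $    expand Q -> a Q
  5  $ Q a  a a $    match a
  6  $ Q    a $      expand Q -> a Q
  7  $ Q a  a $      match a
  8  $ Q    $        expand Q -> S
Stack after step 8: $ S (top = S).

S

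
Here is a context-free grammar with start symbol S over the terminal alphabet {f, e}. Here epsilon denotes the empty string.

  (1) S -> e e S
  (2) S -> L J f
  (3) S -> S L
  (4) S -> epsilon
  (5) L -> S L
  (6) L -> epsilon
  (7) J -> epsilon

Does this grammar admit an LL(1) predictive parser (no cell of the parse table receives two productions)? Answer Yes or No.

FIRST(S) = {epsilon, e, f}
FIRST(L) = {epsilon, e, f}
FIRST(J) = {epsilon}
FOLLOW(S) = {$, e, f}
FOLLOW(L) = {$, e, f}
FOLLOW(J) = {f}
Cell M[L, $] receives both L -> S L and L -> epsilon — the grammar is not LL(1).

No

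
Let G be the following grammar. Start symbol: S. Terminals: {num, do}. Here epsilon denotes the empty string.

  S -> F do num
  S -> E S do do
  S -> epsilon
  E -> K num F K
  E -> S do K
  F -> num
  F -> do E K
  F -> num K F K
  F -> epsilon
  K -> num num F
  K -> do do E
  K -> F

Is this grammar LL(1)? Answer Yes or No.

No

FIRST(S) = {epsilon, do, num}
FIRST(E) = {do, num}
FIRST(F) = {epsilon, do, num}
FIRST(K) = {epsilon, do, num}
FOLLOW(S) = {$, do}
FOLLOW(E) = {do, num}
FOLLOW(F) = {do, num}
FOLLOW(K) = {do, num}
Cell M[E, do] receives both E -> K num F K and E -> S do K — the grammar is not LL(1).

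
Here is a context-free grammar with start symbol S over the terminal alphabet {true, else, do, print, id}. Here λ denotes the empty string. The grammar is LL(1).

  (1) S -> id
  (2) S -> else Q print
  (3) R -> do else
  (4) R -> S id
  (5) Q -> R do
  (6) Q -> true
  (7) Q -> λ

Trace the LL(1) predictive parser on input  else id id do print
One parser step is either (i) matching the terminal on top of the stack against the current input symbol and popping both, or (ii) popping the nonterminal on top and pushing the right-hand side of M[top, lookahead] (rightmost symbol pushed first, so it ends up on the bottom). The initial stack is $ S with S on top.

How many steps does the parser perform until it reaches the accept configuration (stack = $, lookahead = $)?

9

     Stack             Input                  Action
  1  $ S               else id id do print $  expand S -> else Q print
  2  $ print Q else    else id id do print $  match else
  3  $ print Q         id id do print $       expand Q -> R do
  4  $ print do R      id id do print $       expand R -> S id
  5  $ print do id S   id id do print $       expand S -> id
  6  $ print do id id  id id do print $       match id
  7  $ print do id     id do print $          match id
  8  $ print do        do print $             match do
  9  $ print           print $                match print
Accept reached after 9 steps.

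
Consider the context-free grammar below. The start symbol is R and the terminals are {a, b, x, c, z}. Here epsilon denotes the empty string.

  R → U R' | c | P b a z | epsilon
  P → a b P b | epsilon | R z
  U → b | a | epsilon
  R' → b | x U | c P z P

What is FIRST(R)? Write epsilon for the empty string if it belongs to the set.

{epsilon, a, b, c, x, z}

FIRST(U): from U→b we get {b}; from U→a we get {a}; from U→epsilon we get {epsilon}. So FIRST(U) = {epsilon, a, b}.
FIRST(R'): from R'→b we get {b}; from R'→x U we get {x}; from R'→c P z P we get {c}. So FIRST(R') = {b, c, x}.
FIRST(R): from R→U R' we get {a, b, c, x}; from R→c we get {c}; from R→P b a z we get {a, b, c, x, z}; from R→epsilon we get {epsilon}. So FIRST(R) = {epsilon, a, b, c, x, z}.
FIRST(P): from P→a b P b we get {a}; from P→epsilon we get {epsilon}; from P→R z we get {a, b, c, x, z}. So FIRST(P) = {epsilon, a, b, c, x, z}.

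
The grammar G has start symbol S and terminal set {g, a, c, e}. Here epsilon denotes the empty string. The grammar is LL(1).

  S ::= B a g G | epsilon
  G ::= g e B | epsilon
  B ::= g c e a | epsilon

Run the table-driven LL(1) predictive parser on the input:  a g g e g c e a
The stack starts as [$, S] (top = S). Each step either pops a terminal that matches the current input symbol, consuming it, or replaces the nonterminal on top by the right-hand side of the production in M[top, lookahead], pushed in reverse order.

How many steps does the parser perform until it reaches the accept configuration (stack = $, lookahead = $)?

12

step 1: stack=$ S  input=a g g e g c e a $  — expand S ::= B a g G
step 2: stack=$ G g a B  input=a g g e g c e a $  — expand B ::= epsilon
step 3: stack=$ G g a  input=a g g e g c e a $  — match a
step 4: stack=$ G g  input=g g e g c e a $  — match g
step 5: stack=$ G  input=g e g c e a $  — expand G ::= g e B
step 6: stack=$ B e g  input=g e g c e a $  — match g
step 7: stack=$ B e  input=e g c e a $  — match e
step 8: stack=$ B  input=g c e a $  — expand B ::= g c e a
step 9: stack=$ a e c g  input=g c e a $  — match g
step 10: stack=$ a e c  input=c e a $  — match c
step 11: stack=$ a e  input=e a $  — match e
step 12: stack=$ a  input=a $  — match a
Accept reached after 12 steps.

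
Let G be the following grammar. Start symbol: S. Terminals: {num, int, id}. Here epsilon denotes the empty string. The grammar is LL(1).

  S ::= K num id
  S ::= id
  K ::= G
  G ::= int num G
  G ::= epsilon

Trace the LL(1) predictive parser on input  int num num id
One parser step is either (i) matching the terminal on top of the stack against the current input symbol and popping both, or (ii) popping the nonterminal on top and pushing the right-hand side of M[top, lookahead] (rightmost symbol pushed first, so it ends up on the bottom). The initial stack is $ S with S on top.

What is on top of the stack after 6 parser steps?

num

     Stack               Input             Action
  1  $ S                 int num num id $  expand S ::= K num id
  2  $ id num K          int num num id $  expand K ::= G
  3  $ id num G          int num num id $  expand G ::= int num G
  4  $ id num G num int  int num num id $  match int
  5  $ id num G num      num num id $      match num
  6  $ id num G          num id $          expand G ::= epsilon
Stack after step 6: $ id num (top = num).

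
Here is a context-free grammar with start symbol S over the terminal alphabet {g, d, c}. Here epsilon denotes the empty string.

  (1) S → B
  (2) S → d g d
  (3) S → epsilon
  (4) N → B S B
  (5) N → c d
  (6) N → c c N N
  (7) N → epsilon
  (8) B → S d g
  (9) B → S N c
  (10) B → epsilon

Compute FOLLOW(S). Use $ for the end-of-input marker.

{$, c, d}

FIRST(S): from S→B we get {epsilon, c, d}; from S→d g d we get {d}; from S→epsilon we get {epsilon}. So FIRST(S) = {epsilon, c, d}.
FIRST(N): from N→B S B we get {epsilon, c, d}; from N→c d we get {c}; from N→c c N N we get {c}; from N→epsilon we get {epsilon}. So FIRST(N) = {epsilon, c, d}.
FIRST(B): from B→S d g we get {c, d}; from B→S N c we get {c, d}; from B→epsilon we get {epsilon}. So FIRST(B) = {epsilon, c, d}.
FOLLOW(S) includes $ since S is the start symbol.
FOLLOW(N): in N→c c N N (occurrence 1), N is followed by N with FIRST {epsilon, c, d}; in N→c c N N (occurrence 1), the suffix after N is nullable (adds nothing new); in N→c c N N (occurrence 2), the suffix after N is empty (adds nothing new); in B→S N c, N is followed by c with FIRST {c}. Thus FOLLOW(N) = {c, d}.
FOLLOW(S): in N→B S B, S is followed by B with FIRST {epsilon, c, d}; in N→B S B, the suffix after S is nullable, so FOLLOW(S) ⊇ FOLLOW(N) = {c, d}; in B→S d g, S is followed by d g with FIRST {d}; in B→S N c, S is followed by N c with FIRST {c, d}. Thus FOLLOW(S) = {$, c, d}.
FOLLOW(B): in S→B, the suffix after B is empty, so FOLLOW(B) ⊇ FOLLOW(S) = {$, c, d}; in N→B S B (occurrence 1), B is followed by S B with FIRST {epsilon, c, d}; in N→B S B (occurrence 1), the suffix after B is nullable, so FOLLOW(B) ⊇ FOLLOW(N) = {c, d}; in N→B S B (occurrence 2), the suffix after B is empty, so FOLLOW(B) ⊇ FOLLOW(N) = {c, d}. Thus FOLLOW(B) = {$, c, d}.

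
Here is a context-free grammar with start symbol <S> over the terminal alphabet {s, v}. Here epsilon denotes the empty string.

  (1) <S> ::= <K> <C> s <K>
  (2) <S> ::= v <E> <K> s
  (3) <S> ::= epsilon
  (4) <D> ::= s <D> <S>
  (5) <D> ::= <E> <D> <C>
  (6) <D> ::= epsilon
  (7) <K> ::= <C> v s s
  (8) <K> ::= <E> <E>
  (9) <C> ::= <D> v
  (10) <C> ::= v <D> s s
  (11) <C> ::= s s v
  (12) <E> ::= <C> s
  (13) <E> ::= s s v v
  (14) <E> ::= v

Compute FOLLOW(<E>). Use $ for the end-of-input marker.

FIRST(<S>): from <S>::=<K> <C> s <K> we get {s, v}; from <S>::=v <E> <K> s we get {v}; from <S>::=epsilon we get {epsilon}. So FIRST(<S>) = {epsilon, s, v}.
FIRST(<D>): from <D>::=s <D> <S> we get {s}; from <D>::=<E> <D> <C> we get {s, v}; from <D>::=epsilon we get {epsilon}. So FIRST(<D>) = {epsilon, s, v}.
FIRST(<C>): from <C>::=<D> v we get {s, v}; from <C>::=v <D> s s we get {v}; from <C>::=s s v we get {s}. So FIRST(<C>) = {s, v}.
FIRST(<E>): from <E>::=<C> s we get {s, v}; from <E>::=s s v v we get {s}; from <E>::=v we get {v}. So FIRST(<E>) = {s, v}.
FIRST(<K>): from <K>::=<C> v s s we get {s, v}; from <K>::=<E> <E> we get {s, v}. So FIRST(<K>) = {s, v}.
FOLLOW(<S>) includes $ since <S> is the start symbol.
FOLLOW(<D>): in <D>::=s <D> <S>, <D> is followed by <S> with FIRST {epsilon, s, v}; in <D>::=s <D> <S>, the suffix after <D> is nullable (adds nothing new); in <D>::=<E> <D> <C>, <D> is followed by <C> with FIRST {s, v}; in <C>::=<D> v, <D> is followed by v with FIRST {v}; in <C>::=v <D> s s, <D> is followed by s s with FIRST {s}. Thus FOLLOW(<D>) = {s, v}.
FOLLOW(<S>): in <D>::=s <D> <S>, the suffix after <S> is empty, so FOLLOW(<S>) ⊇ FOLLOW(<D>) = {s, v}. Thus FOLLOW(<S>) = {$, s, v}.
FOLLOW(<K>): in <S>::=<K> <C> s <K> (occurrence 1), <K> is followed by <C> s <K> with FIRST {s, v}; in <S>::=<K> <C> s <K> (occurrence 2), the suffix after <K> is empty, so FOLLOW(<K>) ⊇ FOLLOW(<S>) = {$, s, v}; in <S>::=v <E> <K> s, <K> is followed by s with FIRST {s}. Thus FOLLOW(<K>) = {$, s, v}.
FOLLOW(<C>): in <S>::=<K> <C> s <K>, <C> is followed by s <K> with FIRST {s}; in <D>::=<E> <D> <C>, the suffix after <C> is empty, so FOLLOW(<C>) ⊇ FOLLOW(<D>) = {s, v}; in <K>::=<C> v s s, <C> is followed by v s s with FIRST {v}; in <E>::=<C> s, <C> is followed by s with FIRST {s}. Thus FOLLOW(<C>) = {s, v}.
FOLLOW(<E>): in <S>::=v <E> <K> s, <E> is followed by <K> s with FIRST {s, v}; in <D>::=<E> <D> <C>, <E> is followed by <D> <C> with FIRST {s, v}; in <K>::=<E> <E> (occurrence 1), <E> is followed by <E> with FIRST {s, v}; in <K>::=<E> <E> (occurrence 2), the suffix after <E> is empty, so FOLLOW(<E>) ⊇ FOLLOW(<K>) = {$, s, v}. Thus FOLLOW(<E>) = {$, s, v}.

{$, s, v}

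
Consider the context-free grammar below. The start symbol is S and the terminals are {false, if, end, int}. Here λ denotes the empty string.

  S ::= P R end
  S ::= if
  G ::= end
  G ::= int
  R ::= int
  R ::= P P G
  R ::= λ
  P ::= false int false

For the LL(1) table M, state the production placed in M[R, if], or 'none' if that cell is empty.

FIRST(G) = {end, int}
FIRST(P) = {false}
FIRST(S) = {false, if}  (via P R end)
FIRST(R) = {λ, false, int}  (via P P G)
FOLLOW(S) includes $ since S is the start symbol.
FOLLOW(R): in S::=P R end, R is followed by end with FIRST {end}. Thus FOLLOW(R) = {end}.
For R ::= int: FIRST(int) = {int}, so it goes in M[R, t] for t ∈ {int}.
For R ::= P P G: FIRST(P P G) = {false}, so it goes in M[R, t] for t ∈ {false}.
For R ::= λ: FIRST(λ) = {λ}, so it goes in M[R, t] for t ∈ {}; since λ ∈ FIRST, also for every t ∈ FOLLOW(R) = {end}.
None of these place a production in M[R, if].

none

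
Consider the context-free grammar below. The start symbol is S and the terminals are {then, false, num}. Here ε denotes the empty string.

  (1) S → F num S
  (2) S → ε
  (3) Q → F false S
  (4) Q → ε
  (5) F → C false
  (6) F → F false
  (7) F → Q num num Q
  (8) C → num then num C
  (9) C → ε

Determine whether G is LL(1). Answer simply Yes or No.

No

FIRST(S) = {ε, false, num}
FIRST(Q) = {ε, false, num}
FIRST(F) = {false, num}
FIRST(C) = {ε, num}
FOLLOW(S) = {$, false, num}
FOLLOW(Q) = {false, num}
FOLLOW(F) = {false, num}
FOLLOW(C) = {false}
Cell M[F, false] receives both F → C false and F → F false and F → Q num num Q — the grammar is not LL(1).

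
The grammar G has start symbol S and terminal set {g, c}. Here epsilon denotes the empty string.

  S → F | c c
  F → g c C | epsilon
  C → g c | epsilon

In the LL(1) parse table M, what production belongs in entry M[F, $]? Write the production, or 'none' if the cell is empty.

FIRST(F): from F→g c C we get {g}; from F→epsilon we get {epsilon}. So FIRST(F) = {epsilon, g}.
FIRST(C): from C→g c we get {g}; from C→epsilon we get {epsilon}. So FIRST(C) = {epsilon, g}.
FIRST(S): from S→F we get {epsilon, g}; from S→c c we get {c}. So FIRST(S) = {epsilon, c, g}.
FOLLOW(S) includes $ since S is the start symbol.
FOLLOW(S): S appears on no right-hand side. Thus FOLLOW(S) = {$}.
FOLLOW(F): in S→F, the suffix after F is empty, so FOLLOW(F) ⊇ FOLLOW(S) = {$}. Thus FOLLOW(F) = {$}.
For F → g c C: FIRST(g c C) = {g}, so it goes in M[F, t] for t ∈ {g}.
For F → epsilon: FIRST(epsilon) = {epsilon}, so it goes in M[F, t] for t ∈ {}; since epsilon ∈ FIRST, also for every t ∈ FOLLOW(F) = {$}.

F → epsilon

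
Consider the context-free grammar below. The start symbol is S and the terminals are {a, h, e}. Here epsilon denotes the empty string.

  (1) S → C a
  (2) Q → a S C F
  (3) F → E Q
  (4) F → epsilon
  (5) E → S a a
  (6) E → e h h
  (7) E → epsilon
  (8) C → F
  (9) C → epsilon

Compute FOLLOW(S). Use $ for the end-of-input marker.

{$, a, e}

FIRST(Q): from Q→a S C F we get {a}. So FIRST(Q) = {a}.
FIRST(S): from S→C a we get {a, e}. So FIRST(S) = {a, e}.
FIRST(E): from E→S a a we get {a, e}; from E→e h h we get {e}; from E→epsilon we get {epsilon}. So FIRST(E) = {epsilon, a, e}.
FIRST(F): from F→E Q we get {a, e}; from F→epsilon we get {epsilon}. So FIRST(F) = {epsilon, a, e}.
FIRST(C): from C→F we get {epsilon, a, e}; from C→epsilon we get {epsilon}. So FIRST(C) = {epsilon, a, e}.
FOLLOW(S) includes $ since S is the start symbol.
FOLLOW(E): in F→E Q, E is followed by Q with FIRST {a}. Thus FOLLOW(E) = {a}.
FOLLOW(S): in Q→a S C F, S is followed by C F with FIRST {epsilon, a, e}; in Q→a S C F, the suffix after S is nullable, so FOLLOW(S) ⊇ FOLLOW(Q) = {a, e}; in E→S a a, S is followed by a a with FIRST {a}. Thus FOLLOW(S) = {$, a, e}.
FOLLOW(Q): in F→E Q, the suffix after Q is empty, so FOLLOW(Q) ⊇ FOLLOW(F) = {a, e}. Thus FOLLOW(Q) = {a, e}.
FOLLOW(C): in S→C a, C is followed by a with FIRST {a}; in Q→a S C F, C is followed by F with FIRST {epsilon, a, e}; in Q→a S C F, the suffix after C is nullable, so FOLLOW(C) ⊇ FOLLOW(Q) = {a, e}. Thus FOLLOW(C) = {a, e}.
FOLLOW(F): in Q→a S C F, the suffix after F is empty, so FOLLOW(F) ⊇ FOLLOW(Q) = {a, e}; in C→F, the suffix after F is empty, so FOLLOW(F) ⊇ FOLLOW(C) = {a, e}. Thus FOLLOW(F) = {a, e}.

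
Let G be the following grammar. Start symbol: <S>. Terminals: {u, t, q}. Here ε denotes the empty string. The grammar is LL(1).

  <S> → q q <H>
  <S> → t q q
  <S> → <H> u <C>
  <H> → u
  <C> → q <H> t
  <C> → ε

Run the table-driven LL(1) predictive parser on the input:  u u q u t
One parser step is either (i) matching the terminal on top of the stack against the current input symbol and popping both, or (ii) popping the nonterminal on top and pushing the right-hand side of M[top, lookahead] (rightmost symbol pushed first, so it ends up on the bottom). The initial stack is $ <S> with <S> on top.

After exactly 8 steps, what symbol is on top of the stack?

t

step 1: stack=$ <S>  input=u u q u t $  — expand <S> → <H> u <C>
step 2: stack=$ <C> u <H>  input=u u q u t $  — expand <H> → u
step 3: stack=$ <C> u u  input=u u q u t $  — match u
step 4: stack=$ <C> u  input=u q u t $  — match u
step 5: stack=$ <C>  input=q u t $  — expand <C> → q <H> t
step 6: stack=$ t <H> q  input=q u t $  — match q
step 7: stack=$ t <H>  input=u t $  — expand <H> → u
step 8: stack=$ t u  input=u t $  — match u
Stack after step 8: $ t (top = t).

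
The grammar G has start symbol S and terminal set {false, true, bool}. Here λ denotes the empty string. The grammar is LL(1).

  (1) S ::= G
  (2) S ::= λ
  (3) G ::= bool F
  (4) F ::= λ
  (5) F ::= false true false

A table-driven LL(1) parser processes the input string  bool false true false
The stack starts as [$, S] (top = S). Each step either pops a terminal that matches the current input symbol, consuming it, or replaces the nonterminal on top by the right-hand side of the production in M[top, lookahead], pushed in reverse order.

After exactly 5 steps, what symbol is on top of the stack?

step 1: stack=$ S  input=bool false true false $  — expand S ::= G
step 2: stack=$ G  input=bool false true false $  — expand G ::= bool F
step 3: stack=$ F bool  input=bool false true false $  — match bool
step 4: stack=$ F  input=false true false $  — expand F ::= false true false
step 5: stack=$ false true false  input=false true false $  — match false
Stack after step 5: $ false true (top = true).

true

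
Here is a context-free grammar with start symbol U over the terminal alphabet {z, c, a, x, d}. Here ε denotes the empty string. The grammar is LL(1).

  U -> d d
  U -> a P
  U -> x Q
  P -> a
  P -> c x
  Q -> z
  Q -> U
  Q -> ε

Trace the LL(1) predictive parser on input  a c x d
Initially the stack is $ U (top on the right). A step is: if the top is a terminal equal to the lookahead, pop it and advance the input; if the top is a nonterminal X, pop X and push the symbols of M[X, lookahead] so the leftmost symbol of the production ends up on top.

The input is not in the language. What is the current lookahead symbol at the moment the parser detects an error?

step 1: stack=$ U  input=a c x d $  — expand U -> a P
step 2: stack=$ P a  input=a c x d $  — match a
step 3: stack=$ P  input=c x d $  — expand P -> c x
step 4: stack=$ x c  input=c x d $  — match c
step 5: stack=$ x  input=x d $  — match x
step 6: stack=$  input=d $  — error: stack empty but input remains

d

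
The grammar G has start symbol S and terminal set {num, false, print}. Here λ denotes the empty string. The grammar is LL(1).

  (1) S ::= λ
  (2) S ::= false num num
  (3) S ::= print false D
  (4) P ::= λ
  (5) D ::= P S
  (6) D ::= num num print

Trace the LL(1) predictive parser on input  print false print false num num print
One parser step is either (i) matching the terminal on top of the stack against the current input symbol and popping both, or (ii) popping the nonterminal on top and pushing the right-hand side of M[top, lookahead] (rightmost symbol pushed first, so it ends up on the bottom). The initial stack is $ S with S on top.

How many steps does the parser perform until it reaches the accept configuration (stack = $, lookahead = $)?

12

      Stack            Input                                    Action
   1  $ S              print false print false num num print $  expand S ::= print false D
   2  $ D false print  print false print false num num print $  match print
   3  $ D false        false print false num num print $        match false
   4  $ D              print false num num print $              expand D ::= P S
   5  $ S P            print false num num print $              expand P ::= λ
   6  $ S              print false num num print $              expand S ::= print false D
   7  $ D false print  print false num num print $              match print
   8  $ D false        false num num print $                    match false
   9  $ D              num num print $                          expand D ::= num num print
  10  $ print num num  num num print $                          match num
  11  $ print num      num print $                              match num
  12  $ print          print $                                  match print
Accept reached after 12 steps.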